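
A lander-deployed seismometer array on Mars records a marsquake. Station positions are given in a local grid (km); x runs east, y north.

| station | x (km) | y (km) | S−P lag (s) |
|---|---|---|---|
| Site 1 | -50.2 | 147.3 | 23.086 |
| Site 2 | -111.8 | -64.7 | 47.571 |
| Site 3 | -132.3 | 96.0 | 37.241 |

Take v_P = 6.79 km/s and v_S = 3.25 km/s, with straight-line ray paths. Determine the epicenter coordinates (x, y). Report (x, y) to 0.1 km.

Distance from S−P lag: d = Δt · v_P v_S / (v_P − v_S) = Δt · (6.79·3.25)/(6.79−3.25) ≈ 6.2338·Δt.
So d_Site 1 = 143.91, d_Site 2 = 296.55, d_Site 3 = 232.15 km.
Circle about each station: (x + 50.2)² + (y − 147.3)² = 143.91²; (x + 111.8)² + (y + 64.7)² = 296.55²; (x + 132.3)² + (y − 96.0)² = 232.15².
Subtracting the Site 1 equation from the Site 2 and Site 3 equations removes the quadratic terms:
-123.2 x − 424.0 y = -74763.81
-164.2 x − 102.6 y = -30681.57
Solving the 2×2 system: x ≈ 93.7, y ≈ 149.1 km.

x ≈ 93.7 km, y ≈ 149.1 km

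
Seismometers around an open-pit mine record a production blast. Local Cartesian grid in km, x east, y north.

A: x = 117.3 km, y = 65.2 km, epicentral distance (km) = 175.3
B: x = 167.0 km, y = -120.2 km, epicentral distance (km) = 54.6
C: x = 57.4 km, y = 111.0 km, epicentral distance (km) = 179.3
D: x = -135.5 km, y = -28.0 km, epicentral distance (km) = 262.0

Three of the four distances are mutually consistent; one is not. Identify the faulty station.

C

Solve using three stations at a time. Using A, B, D (subtract circle equations pairwise → linear system) gives (x, y) ≈ (113.3, -110.1).
Distances from that point to each station vs reported:
  A: calculated 175.3 vs reported 175.3 → residual 0.0 km
  B: calculated 54.6 vs reported 54.6 → residual 0.0 km
  C: calculated 228.0 vs reported 179.3 → residual 48.7 km
  D: calculated 262.0 vs reported 262.0 → residual 0.0 km
A, B, D are mutually consistent (residuals ≈ 0); C is off by 48.7 km.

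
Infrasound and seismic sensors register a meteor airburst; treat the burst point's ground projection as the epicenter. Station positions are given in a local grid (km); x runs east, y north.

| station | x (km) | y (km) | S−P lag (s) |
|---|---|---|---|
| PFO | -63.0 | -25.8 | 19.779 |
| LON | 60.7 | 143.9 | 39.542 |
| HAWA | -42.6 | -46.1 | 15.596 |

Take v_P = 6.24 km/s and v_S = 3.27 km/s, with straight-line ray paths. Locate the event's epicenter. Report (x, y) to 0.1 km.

Distance from S−P lag: d = Δt · v_P v_S / (v_P − v_S) = Δt · (6.24·3.27)/(6.24−3.27) ≈ 6.8703·Δt.
So d_PFO = 135.89, d_LON = 271.67, d_HAWA = 107.15 km.
Circle about each station: (x + 63.0)² + (y + 25.8)² = 135.89²; (x − 60.7)² + (y − 143.9)² = 271.67²; (x + 42.6)² + (y + 46.1)² = 107.15².
Subtracting pairs of circle equations eliminates x²+y² and gives linear equations (the radical axes):
247.4 x + 339.4 y = -35581.44
40.8 x − 40.6 y = 6290.30
Solving the 2×2 system: x ≈ 28.9, y ≈ -125.9 km.

(28.9, -125.9)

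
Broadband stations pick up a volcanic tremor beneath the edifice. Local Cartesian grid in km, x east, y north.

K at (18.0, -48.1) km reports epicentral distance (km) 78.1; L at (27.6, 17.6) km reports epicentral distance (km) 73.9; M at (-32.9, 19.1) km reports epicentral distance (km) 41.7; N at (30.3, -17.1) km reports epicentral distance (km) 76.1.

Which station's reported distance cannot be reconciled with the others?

Solve using three stations at a time. Using K, L, N (subtract circle equations pairwise → linear system) gives (x, y) ≈ (-43.8, -0.7).
Distances from that point to each station vs reported:
  K: calculated 77.9 vs reported 78.1 → residual 0.2 km
  L: calculated 73.7 vs reported 73.9 → residual 0.2 km
  M: calculated 22.6 vs reported 41.7 → residual 19.1 km
  N: calculated 75.9 vs reported 76.1 → residual 0.2 km
K, L, N are mutually consistent (residuals ≈ 0); M is off by 19.1 km.

M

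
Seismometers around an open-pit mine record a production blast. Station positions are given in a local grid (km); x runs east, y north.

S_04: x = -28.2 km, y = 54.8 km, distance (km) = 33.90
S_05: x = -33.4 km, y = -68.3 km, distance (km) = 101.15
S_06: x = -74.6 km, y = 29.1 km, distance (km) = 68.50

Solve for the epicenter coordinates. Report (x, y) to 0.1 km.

-6.1 km east, 29.1 km north

Circle about each station: (x + 28.2)² + (y − 54.8)² = 33.90²; (x + 33.4)² + (y + 68.3)² = 101.15²; (x + 74.6)² + (y − 29.1)² = 68.50².
Subtracting the S_04 equation from the S_05 and S_06 equations removes the quadratic terms:
-10.4 x − 246.2 y = -7099.94
-92.8 x − 51.4 y = -929.35
Solving the 2×2 system: x ≈ -6.1, y ≈ 29.1 km.
Check against S_04 (with the unrounded x, y): √((x + 28.2)²+(y − 54.8)²) = 33.90 ≈ 33.90 km. ✓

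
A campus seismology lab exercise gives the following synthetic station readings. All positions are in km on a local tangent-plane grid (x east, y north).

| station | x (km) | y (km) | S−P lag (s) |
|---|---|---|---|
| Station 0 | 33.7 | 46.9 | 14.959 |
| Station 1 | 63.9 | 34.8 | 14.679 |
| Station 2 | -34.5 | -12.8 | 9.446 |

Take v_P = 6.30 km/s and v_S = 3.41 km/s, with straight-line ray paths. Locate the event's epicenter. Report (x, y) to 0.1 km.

14.9 km east, -62.7 km north

Distance from S−P lag: d = Δt · v_P v_S / (v_P − v_S) = Δt · (6.30·3.41)/(6.30−3.41) ≈ 7.4336·Δt.
So d_Station 0 = 111.20, d_Station 1 = 109.12, d_Station 2 = 70.22 km.
Circle about each station: (x − 33.7)² + (y − 46.9)² = 111.20²; (x − 63.9)² + (y − 34.8)² = 109.12²; (x + 34.5)² + (y + 12.8)² = 70.22².
Subtracting pairs of circle equations eliminates x²+y² and gives linear equations (the radical axes):
60.4 x − 24.2 y = 2417.22
-136.4 x − 119.4 y = 5453.38
Solving the 2×2 system: x ≈ 14.9, y ≈ -62.7 km.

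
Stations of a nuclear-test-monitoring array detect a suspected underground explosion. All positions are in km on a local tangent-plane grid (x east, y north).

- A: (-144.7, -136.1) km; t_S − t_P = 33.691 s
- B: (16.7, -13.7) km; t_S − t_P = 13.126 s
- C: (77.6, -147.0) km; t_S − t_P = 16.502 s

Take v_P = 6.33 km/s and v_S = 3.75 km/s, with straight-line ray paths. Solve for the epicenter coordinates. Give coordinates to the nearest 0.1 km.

(137.3, -7.4)

Distance from S−P lag: d = Δt · v_P v_S / (v_P − v_S) = Δt · (6.33·3.75)/(6.33−3.75) ≈ 9.2006·Δt.
So d_A = 309.98, d_B = 120.77, d_C = 151.83 km.
Circle about each station: (x + 144.7)² + (y + 136.1)² = 309.98²; (x − 16.7)² + (y + 13.7)² = 120.77²; (x − 77.6)² + (y + 147.0)² = 151.83².
Subtracting the A equation from the B and C equations removes the quadratic terms:
322.8 x + 244.8 y = 42507.49
444.6 x − 21.8 y = 61204.71
Solving the 2×2 system: x ≈ 137.3, y ≈ -7.4 km.
Check against A (with the unrounded x, y): √((x + 144.7)²+(y + 136.1)²) = 309.98 ≈ 309.98 km. ✓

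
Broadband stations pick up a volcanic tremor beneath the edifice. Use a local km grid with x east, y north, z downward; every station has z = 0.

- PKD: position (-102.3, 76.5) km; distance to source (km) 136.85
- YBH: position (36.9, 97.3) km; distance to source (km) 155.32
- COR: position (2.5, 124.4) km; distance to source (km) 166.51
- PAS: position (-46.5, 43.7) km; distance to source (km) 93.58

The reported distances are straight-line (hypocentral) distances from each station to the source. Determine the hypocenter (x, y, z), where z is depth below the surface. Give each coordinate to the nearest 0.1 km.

Each station gives a sphere (x−x_i)² + (y−y_i)² + z² = d_i² (stations at z=0).
Subtracting the PKD sphere from YBH and COR: z² cancels, leaving linear equations in x and y:
278.4 x + 41.6 y = -10885.02
209.6 x + 95.8 y = -9833.59
Solving: x ≈ -35.301, y ≈ -25.411 km (keep extra digits for the depth step; rounded: -35.3, -25.4).
Then from the PKD sphere: z² = 136.85² − (x + 102.3)² − (y − 76.5)² with x = -35.301, y = -25.411, so z ≈ 62.074 ≈ 62.1 km.

(-35.3, -25.4, 62.1)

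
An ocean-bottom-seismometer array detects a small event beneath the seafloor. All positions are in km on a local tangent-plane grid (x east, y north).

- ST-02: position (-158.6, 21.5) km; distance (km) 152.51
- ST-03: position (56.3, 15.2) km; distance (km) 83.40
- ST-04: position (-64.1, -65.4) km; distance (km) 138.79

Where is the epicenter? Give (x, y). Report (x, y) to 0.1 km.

Circle about each station: (x + 158.6)² + (y − 21.5)² = 152.51²; (x − 56.3)² + (y − 15.2)² = 83.40²; (x + 64.1)² + (y + 65.4)² = 138.79².
Subtracting the ST-02 equation from the ST-03 and ST-04 equations removes the quadratic terms:
429.8 x − 12.6 y = -5911.74
189.0 x − 173.8 y = -13233.60
Solving the 2×2 system: x ≈ -11.9, y ≈ 63.2 km.

x ≈ -11.9 km, y ≈ 63.2 km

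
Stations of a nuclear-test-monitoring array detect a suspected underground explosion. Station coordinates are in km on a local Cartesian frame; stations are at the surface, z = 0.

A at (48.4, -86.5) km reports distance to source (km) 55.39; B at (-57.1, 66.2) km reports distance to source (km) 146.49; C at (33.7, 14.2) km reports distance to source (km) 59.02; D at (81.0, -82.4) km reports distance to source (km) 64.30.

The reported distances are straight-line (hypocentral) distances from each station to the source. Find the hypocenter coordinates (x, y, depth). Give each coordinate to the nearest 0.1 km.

x ≈ 42.5 km, y ≈ -38.0 km, depth ≈ 26.1 km

Each station gives a sphere (x−x_i)² + (y−y_i)² + z² = d_i² (stations at z=0).
Subtracting the A sphere from B and C: z² cancels, leaving linear equations in x and y:
-211.0 x + 305.4 y = -20573.23
-29.4 x + 201.4 y = -8902.79
Solving: x ≈ 42.502, y ≈ -38.000 km (keep extra digits for the depth step; rounded: 42.5, -38.0).
Then from the A sphere: z² = 55.39² − (x − 48.4)² − (y + 86.5)² with x = 42.502, y = -38.000, so z ≈ 26.096 ≈ 26.1 km.
Check against D (with the unrounded solution): distance 64.30 ≈ 64.30 km. ✓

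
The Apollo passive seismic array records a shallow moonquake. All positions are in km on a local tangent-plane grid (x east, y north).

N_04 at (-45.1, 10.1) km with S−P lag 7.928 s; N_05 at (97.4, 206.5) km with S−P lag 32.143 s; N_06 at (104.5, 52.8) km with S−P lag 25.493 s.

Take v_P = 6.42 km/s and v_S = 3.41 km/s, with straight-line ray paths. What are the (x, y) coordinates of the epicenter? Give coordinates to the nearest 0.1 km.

Distance from S−P lag: d = Δt · v_P v_S / (v_P − v_S) = Δt · (6.42·3.41)/(6.42−3.41) ≈ 7.2732·Δt.
So d_N_04 = 57.66, d_N_05 = 233.78, d_N_06 = 185.41 km.
Circle about each station: (x + 45.1)² + (y − 10.1)² = 57.66²; (x − 97.4)² + (y − 206.5)² = 233.78²; (x − 104.5)² + (y − 52.8)² = 185.41².
Subtracting pairs of circle equations eliminates x²+y² and gives linear equations (the radical axes):
285.0 x + 392.8 y = -1335.42
299.2 x + 85.4 y = -19480.12
Solving the 2×2 system: x ≈ -80.9, y ≈ 55.3 km.

-80.9 km east, 55.3 km north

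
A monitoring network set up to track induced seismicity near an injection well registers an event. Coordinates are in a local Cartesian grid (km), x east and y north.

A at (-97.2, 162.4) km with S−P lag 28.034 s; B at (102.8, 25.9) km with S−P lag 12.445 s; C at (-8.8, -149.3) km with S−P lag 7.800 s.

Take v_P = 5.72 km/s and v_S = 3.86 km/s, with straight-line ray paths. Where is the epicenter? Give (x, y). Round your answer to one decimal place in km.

Distance from S−P lag: d = Δt · v_P v_S / (v_P − v_S) = Δt · (5.72·3.86)/(5.72−3.86) ≈ 11.8705·Δt.
So d_A = 332.78, d_B = 147.73, d_C = 92.59 km.
Circle about each station: (x + 97.2)² + (y − 162.4)² = 332.78²; (x − 102.8)² + (y − 25.9)² = 147.73²; (x + 8.8)² + (y + 149.3)² = 92.59².
Subtracting the A equation from the B and C equations removes the quadratic terms:
400.0 x − 273.0 y = 64335.43
176.8 x − 623.4 y = 88715.95
Solving the 2×2 system: x ≈ 79.0, y ≈ -119.9 km.
Check against A (with the unrounded x, y): √((x + 97.2)²+(y − 162.4)²) = 332.78 ≈ 332.78 km. ✓

(79.0, -119.9)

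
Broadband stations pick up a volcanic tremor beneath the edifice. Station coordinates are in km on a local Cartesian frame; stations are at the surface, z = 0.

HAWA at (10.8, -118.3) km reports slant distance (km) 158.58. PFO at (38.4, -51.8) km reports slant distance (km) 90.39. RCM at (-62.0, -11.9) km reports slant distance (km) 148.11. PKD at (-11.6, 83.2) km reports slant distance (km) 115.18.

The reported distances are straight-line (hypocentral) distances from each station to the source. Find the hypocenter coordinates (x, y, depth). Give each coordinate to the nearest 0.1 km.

x ≈ 77.6 km, y ≈ 20.6 km, depth ≈ 37.3 km

Each station gives a sphere (x−x_i)² + (y−y_i)² + z² = d_i² (stations at z=0).
Subtracting the HAWA sphere from PFO and RCM: z² cancels, leaving linear equations in x and y:
55.2 x + 133.0 y = 7023.53
-145.6 x + 212.8 y = -6914.88
Solving: x ≈ 77.601, y ≈ 20.601 km (keep extra digits for the depth step; rounded: 77.6, 20.6).
Then from the HAWA sphere: z² = 158.58² − (x − 10.8)² − (y + 118.3)² with x = 77.601, y = 20.601, so z ≈ 37.306 ≈ 37.3 km.
Check against PKD (with the unrounded solution): distance 115.18 ≈ 115.18 km. ✓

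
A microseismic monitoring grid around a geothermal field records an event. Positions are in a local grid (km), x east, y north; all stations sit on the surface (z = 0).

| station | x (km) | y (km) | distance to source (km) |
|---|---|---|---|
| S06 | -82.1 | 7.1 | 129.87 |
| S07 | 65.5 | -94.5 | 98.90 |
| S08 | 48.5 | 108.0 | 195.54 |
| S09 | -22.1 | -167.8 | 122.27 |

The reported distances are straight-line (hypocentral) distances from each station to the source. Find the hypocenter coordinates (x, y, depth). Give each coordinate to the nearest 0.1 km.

Each station gives a sphere (x−x_i)² + (y−y_i)² + z² = d_i² (stations at z=0).
Subtracting the S06 sphere from S07 and S08: z² cancels, leaving linear equations in x and y:
295.2 x − 203.2 y = 13514.69
261.2 x + 201.8 y = -14144.24
Solving: x ≈ -1.304, y ≈ -68.403 km (keep extra digits for the depth step; rounded: -1.3, -68.4).
Then from the S06 sphere: z² = 129.87² − (x + 82.1)² − (y − 7.1)² with x = -1.304, y = -68.403, so z ≈ 68.099 ≈ 68.1 km.

x ≈ -1.3 km, y ≈ -68.4 km, depth ≈ 68.1 km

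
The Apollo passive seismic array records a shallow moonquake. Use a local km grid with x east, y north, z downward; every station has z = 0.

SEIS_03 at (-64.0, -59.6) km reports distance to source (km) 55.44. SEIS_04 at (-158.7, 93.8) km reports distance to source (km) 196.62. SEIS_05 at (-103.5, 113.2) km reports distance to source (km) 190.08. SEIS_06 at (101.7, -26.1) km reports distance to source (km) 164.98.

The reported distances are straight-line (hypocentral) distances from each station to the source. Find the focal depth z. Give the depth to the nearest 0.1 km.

Each station gives a sphere (x−x_i)² + (y−y_i)² + z² = d_i² (stations at z=0).
Subtracting the SEIS_03 sphere from SEIS_04 and SEIS_05: z² cancels, leaving linear equations in x and y:
-189.4 x + 306.8 y = -9249.86
-79.0 x + 345.6 y = -17178.48
Solving: x ≈ -50.307, y ≈ -61.206 km (keep extra digits for the depth step; rounded: -50.3, -61.2).
Then from the SEIS_03 sphere: z² = 55.44² − (x + 64.0)² − (y + 59.6)² with x = -50.307, y = -61.206, so z ≈ 53.698 ≈ 53.7 km.

53.7 km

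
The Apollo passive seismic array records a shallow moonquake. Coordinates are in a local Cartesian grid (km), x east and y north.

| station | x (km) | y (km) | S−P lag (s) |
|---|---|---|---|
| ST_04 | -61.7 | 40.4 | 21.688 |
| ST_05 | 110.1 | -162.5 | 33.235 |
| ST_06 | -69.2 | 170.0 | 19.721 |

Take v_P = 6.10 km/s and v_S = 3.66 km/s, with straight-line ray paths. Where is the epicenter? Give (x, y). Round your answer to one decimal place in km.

Distance from S−P lag: d = Δt · v_P v_S / (v_P − v_S) = Δt · (6.10·3.66)/(6.10−3.66) ≈ 9.1500·Δt.
So d_ST_04 = 198.45, d_ST_05 = 304.10, d_ST_06 = 180.45 km.
Circle about each station: (x + 61.7)² + (y − 40.4)² = 198.45²; (x − 110.1)² + (y + 162.5)² = 304.10²; (x + 69.2)² + (y − 170.0)² = 180.45².
Subtracting the ST_04 equation from the ST_05 and ST_06 equations removes the quadratic terms:
343.6 x − 405.8 y = -20005.20
-15.0 x + 259.2 y = 35069.79
Solving the 2×2 system: x ≈ 109.0, y ≈ 141.6 km.

(109.0, 141.6)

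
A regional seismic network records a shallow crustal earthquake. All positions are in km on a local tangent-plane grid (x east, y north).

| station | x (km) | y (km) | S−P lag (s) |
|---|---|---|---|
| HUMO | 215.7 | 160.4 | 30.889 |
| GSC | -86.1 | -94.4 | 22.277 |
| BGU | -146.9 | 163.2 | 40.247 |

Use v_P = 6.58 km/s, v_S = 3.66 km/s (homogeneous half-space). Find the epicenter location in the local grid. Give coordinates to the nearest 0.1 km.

Distance from S−P lag: d = Δt · v_P v_S / (v_P − v_S) = Δt · (6.58·3.66)/(6.58−3.66) ≈ 8.2475·Δt.
So d_HUMO = 254.76, d_GSC = 183.73, d_BGU = 331.94 km.
Circle about each station: (x − 215.7)² + (y − 160.4)² = 254.76²; (x + 86.1)² + (y + 94.4)² = 183.73²; (x + 146.9)² + (y − 163.2)² = 331.94².
Subtracting the HUMO equation from the GSC and BGU equations removes the quadratic terms:
-603.6 x − 509.6 y = -24784.14
-725.2 x + 5.6 y = -69322.31
Solving the 2×2 system: x ≈ 95.1, y ≈ -64.0 km.

(95.1, -64.0)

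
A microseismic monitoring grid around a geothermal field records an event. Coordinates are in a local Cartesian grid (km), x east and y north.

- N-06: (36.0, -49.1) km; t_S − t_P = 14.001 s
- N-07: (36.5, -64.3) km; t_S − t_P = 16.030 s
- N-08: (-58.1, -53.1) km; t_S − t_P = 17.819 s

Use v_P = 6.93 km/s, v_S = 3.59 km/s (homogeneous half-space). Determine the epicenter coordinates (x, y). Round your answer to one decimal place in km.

Distance from S−P lag: d = Δt · v_P v_S / (v_P − v_S) = Δt · (6.93·3.59)/(6.93−3.59) ≈ 7.4487·Δt.
So d_N-06 = 104.29, d_N-07 = 119.40, d_N-08 = 132.73 km.
Circle about each station: (x − 36.0)² + (y + 49.1)² = 104.29²; (x − 36.5)² + (y + 64.3)² = 119.40²; (x + 58.1)² + (y + 53.1)² = 132.73².
Subtracting pairs of circle equations eliminates x²+y² and gives linear equations (the radical axes):
1.0 x − 30.4 y = -1620.03
-188.2 x − 8.0 y = -4252.44
Solving the 2×2 system: x ≈ 20.3, y ≈ 54.0 km.

(20.3, 54.0)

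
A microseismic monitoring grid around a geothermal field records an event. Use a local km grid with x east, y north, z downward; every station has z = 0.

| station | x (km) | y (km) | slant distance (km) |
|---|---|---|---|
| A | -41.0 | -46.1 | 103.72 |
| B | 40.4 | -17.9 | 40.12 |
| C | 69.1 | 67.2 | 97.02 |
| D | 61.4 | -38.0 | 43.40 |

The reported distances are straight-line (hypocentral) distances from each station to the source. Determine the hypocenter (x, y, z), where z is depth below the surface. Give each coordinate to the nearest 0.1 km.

x ≈ 51.8 km, y ≈ -20.2 km, depth ≈ 38.4 km

Each station gives a sphere (x−x_i)² + (y−y_i)² + z² = d_i² (stations at z=0).
Subtracting the A sphere from B and C: z² cancels, leaving linear equations in x and y:
162.8 x + 56.4 y = 7294.58
220.2 x + 226.6 y = 6829.40
Solving: x ≈ 51.807, y ≈ -20.205 km (keep extra digits for the depth step; rounded: 51.8, -20.2).
Then from the A sphere: z² = 103.72² − (x + 41.0)² − (y + 46.1)² with x = 51.807, y = -20.205, so z ≈ 38.395 ≈ 38.4 km.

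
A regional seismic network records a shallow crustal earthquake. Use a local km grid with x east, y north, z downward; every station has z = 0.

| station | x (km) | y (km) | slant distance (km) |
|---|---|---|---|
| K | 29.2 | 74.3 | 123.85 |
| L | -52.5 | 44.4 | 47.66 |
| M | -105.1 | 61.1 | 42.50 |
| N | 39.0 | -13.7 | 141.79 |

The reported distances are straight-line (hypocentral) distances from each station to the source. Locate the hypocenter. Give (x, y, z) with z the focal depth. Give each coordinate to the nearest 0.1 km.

x ≈ -86.0 km, y ≈ 44.0 km, depth ≈ 33.9 km

Each station gives a sphere (x−x_i)² + (y−y_i)² + z² = d_i² (stations at z=0).
Subtracting the K sphere from L and M: z² cancels, leaving linear equations in x and y:
-163.4 x − 59.8 y = 11421.83
-268.6 x − 26.4 y = 21938.66
Solving: x ≈ -86.002, y ≈ 43.995 km (keep extra digits for the depth step; rounded: -86.0, 44.0).
Then from the K sphere: z² = 123.85² − (x − 29.2)² − (y − 74.3)² with x = -86.002, y = 43.995, so z ≈ 33.896 ≈ 33.9 km.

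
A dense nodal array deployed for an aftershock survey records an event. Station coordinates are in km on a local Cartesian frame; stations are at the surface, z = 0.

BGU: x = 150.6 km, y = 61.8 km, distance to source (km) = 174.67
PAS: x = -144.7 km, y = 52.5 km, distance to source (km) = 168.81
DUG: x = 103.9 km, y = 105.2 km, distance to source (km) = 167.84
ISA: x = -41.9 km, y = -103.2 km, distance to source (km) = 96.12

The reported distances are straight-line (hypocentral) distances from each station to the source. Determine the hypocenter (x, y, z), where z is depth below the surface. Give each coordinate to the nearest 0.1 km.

x ≈ 2.1 km, y ≈ -24.2 km, depth ≈ 32.6 km

Each station gives a sphere (x−x_i)² + (y−y_i)² + z² = d_i² (stations at z=0).
Subtracting the BGU sphere from PAS and DUG: z² cancels, leaving linear equations in x and y:
-590.6 x − 18.6 y = -792.47
-93.4 x + 86.8 y = -2298.01
Solving: x ≈ 2.104, y ≈ -24.210 km (keep extra digits for the depth step; rounded: 2.1, -24.2).
Then from the BGU sphere: z² = 174.67² − (x − 150.6)² − (y − 61.8)² with x = 2.104, y = -24.210, so z ≈ 32.570 ≈ 32.6 km.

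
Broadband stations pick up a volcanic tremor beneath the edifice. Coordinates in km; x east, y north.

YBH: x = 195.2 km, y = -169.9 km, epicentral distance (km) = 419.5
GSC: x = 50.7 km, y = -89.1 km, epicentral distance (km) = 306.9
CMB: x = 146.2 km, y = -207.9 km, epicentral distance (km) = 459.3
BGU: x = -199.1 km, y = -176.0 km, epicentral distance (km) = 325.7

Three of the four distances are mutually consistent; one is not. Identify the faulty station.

Solve using three stations at a time. Using GSC, CMB, BGU (subtract circle equations pairwise → linear system) gives (x, y) ≈ (-147.1, 145.5).
Distances from that point to each station vs reported:
  YBH: calculated 465.5 vs reported 419.5 → residual 46.0 km
  GSC: calculated 306.9 vs reported 306.9 → residual 0.0 km
  CMB: calculated 459.3 vs reported 459.3 → residual 0.0 km
  BGU: calculated 325.7 vs reported 325.7 → residual 0.0 km
GSC, CMB, BGU are mutually consistent (residuals ≈ 0); YBH is off by 46.0 km.

YBH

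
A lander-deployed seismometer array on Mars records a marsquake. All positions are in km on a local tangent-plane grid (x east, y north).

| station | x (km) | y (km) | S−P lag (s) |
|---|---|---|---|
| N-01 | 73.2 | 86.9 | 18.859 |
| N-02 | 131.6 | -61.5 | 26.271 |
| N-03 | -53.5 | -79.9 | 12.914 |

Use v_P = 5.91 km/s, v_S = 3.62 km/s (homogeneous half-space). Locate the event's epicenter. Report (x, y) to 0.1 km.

Distance from S−P lag: d = Δt · v_P v_S / (v_P − v_S) = Δt · (5.91·3.62)/(5.91−3.62) ≈ 9.3424·Δt.
So d_N-01 = 176.19, d_N-02 = 245.44, d_N-03 = 120.65 km.
Circle about each station: (x − 73.2)² + (y − 86.9)² = 176.19²; (x − 131.6)² + (y + 61.5)² = 245.44²; (x + 53.5)² + (y + 79.9)² = 120.65².
Subtracting pairs of circle equations eliminates x²+y² and gives linear equations (the radical axes):
116.8 x − 296.8 y = -21006.92
-253.4 x − 333.6 y = 12822.90
Solving the 2×2 system: x ≈ -94.7, y ≈ 33.5 km.
Check against N-01 (with the unrounded x, y): √((x − 73.2)²+(y − 86.9)²) = 176.20 ≈ 176.19 km. ✓

-94.7 km east, 33.5 km north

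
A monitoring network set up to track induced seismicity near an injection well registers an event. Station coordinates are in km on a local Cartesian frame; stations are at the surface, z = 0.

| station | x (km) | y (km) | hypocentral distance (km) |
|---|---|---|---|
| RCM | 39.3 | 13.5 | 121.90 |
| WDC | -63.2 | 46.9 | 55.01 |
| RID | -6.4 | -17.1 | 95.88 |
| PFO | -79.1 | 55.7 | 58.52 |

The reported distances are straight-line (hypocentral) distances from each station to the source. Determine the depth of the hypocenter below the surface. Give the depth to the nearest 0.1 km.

z ≈ 52.9 km

Each station gives a sphere (x−x_i)² + (y−y_i)² + z² = d_i² (stations at z=0).
Subtracting the RCM sphere from WDC and RID: z² cancels, leaving linear equations in x and y:
-205.0 x + 66.8 y = 16300.62
-91.4 x − 61.2 y = 4273.27
Solving: x ≈ -68.791, y ≈ 32.912 km (keep extra digits for the depth step; rounded: -68.8, 32.9).
Then from the RCM sphere: z² = 121.90² − (x − 39.3)² − (y − 13.5)² with x = -68.791, y = 32.912, so z ≈ 52.907 ≈ 52.9 km.
Check against PFO (with the unrounded solution): distance 58.52 ≈ 58.52 km. ✓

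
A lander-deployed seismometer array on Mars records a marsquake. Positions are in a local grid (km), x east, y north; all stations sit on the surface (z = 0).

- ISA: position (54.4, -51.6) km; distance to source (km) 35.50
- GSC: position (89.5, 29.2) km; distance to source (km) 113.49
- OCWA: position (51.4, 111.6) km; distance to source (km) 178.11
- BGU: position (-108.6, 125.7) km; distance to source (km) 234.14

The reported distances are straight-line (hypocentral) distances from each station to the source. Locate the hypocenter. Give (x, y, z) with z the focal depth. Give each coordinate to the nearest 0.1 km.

(27.5, -63.8, 19.7)

Each station gives a sphere (x−x_i)² + (y−y_i)² + z² = d_i² (stations at z=0).
Subtracting the ISA sphere from GSC and OCWA: z² cancels, leaving linear equations in x and y:
70.2 x + 161.6 y = -8378.76
-6.0 x + 326.4 y = -20988.32
Solving: x ≈ 27.504, y ≈ -63.797 km (keep extra digits for the depth step; rounded: 27.5, -63.8).
Then from the ISA sphere: z² = 35.50² − (x − 54.4)² − (y + 51.6)² with x = 27.504, y = -63.797, so z ≈ 19.700 ≈ 19.7 km.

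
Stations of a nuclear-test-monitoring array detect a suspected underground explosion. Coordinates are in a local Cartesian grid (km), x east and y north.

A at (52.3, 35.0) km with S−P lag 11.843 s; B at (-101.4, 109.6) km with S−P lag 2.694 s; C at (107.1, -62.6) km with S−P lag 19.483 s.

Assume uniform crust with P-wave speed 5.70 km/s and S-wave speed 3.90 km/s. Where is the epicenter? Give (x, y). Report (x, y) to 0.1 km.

Distance from S−P lag: d = Δt · v_P v_S / (v_P − v_S) = Δt · (5.70·3.90)/(5.70−3.90) ≈ 12.3500·Δt.
So d_A = 146.26, d_B = 33.27, d_C = 240.62 km.
Circle about each station: (x − 52.3)² + (y − 35.0)² = 146.26²; (x + 101.4)² + (y − 109.6)² = 33.27²; (x − 107.1)² + (y + 62.6)² = 240.62².
Subtracting the A equation from the B and C equations removes the quadratic terms:
-307.4 x + 149.2 y = 38618.92
109.6 x − 195.2 y = -25077.12
Solving the 2×2 system: x ≈ -87.0, y ≈ 79.6 km.

x ≈ -87.0 km, y ≈ 79.6 km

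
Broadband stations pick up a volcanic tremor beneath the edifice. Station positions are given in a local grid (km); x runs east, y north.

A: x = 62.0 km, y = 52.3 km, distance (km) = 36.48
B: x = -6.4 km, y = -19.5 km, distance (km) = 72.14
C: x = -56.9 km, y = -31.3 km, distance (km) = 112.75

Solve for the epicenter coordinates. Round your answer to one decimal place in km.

26.3 km east, 44.8 km north

Circle about each station: (x − 62.0)² + (y − 52.3)² = 36.48²; (x + 6.4)² + (y + 19.5)² = 72.14²; (x + 56.9)² + (y + 31.3)² = 112.75².
Subtracting pairs of circle equations eliminates x²+y² and gives linear equations (the radical axes):
-136.8 x − 143.6 y = -10031.47
-237.8 x − 167.2 y = -13743.76
Solving the 2×2 system: x ≈ 26.3, y ≈ 44.8 km.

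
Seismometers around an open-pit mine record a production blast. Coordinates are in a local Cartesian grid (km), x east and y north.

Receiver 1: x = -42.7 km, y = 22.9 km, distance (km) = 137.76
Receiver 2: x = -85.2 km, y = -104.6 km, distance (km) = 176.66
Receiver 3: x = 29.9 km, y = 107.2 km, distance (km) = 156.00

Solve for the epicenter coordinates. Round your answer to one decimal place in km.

(79.5, -40.7)

Circle about each station: (x + 42.7)² + (y − 22.9)² = 137.76²; (x + 85.2)² + (y + 104.6)² = 176.66²; (x − 29.9)² + (y − 107.2)² = 156.00².
Subtracting pairs of circle equations eliminates x²+y² and gives linear equations (the radical axes):
-85.0 x − 255.0 y = 3621.56
145.2 x + 168.6 y = 4679.97
Solving the 2×2 system: x ≈ 79.5, y ≈ -40.7 km.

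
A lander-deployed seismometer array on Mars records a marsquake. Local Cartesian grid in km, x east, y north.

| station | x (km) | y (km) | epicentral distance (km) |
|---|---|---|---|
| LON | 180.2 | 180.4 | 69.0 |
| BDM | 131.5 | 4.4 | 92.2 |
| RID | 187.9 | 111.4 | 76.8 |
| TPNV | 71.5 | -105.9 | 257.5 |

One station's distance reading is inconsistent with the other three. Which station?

Solve using three stations at a time. Using LON, RID, TPNV (subtract circle equations pairwise → linear system) gives (x, y) ≈ (119.9, 147.0).
Distances from that point to each station vs reported:
  LON: calculated 68.9 vs reported 69.0 → residual 0.1 km
  BDM: calculated 143.1 vs reported 92.2 → residual 50.9 km
  RID: calculated 76.7 vs reported 76.8 → residual 0.1 km
  TPNV: calculated 257.5 vs reported 257.5 → residual 0.0 km
LON, RID, TPNV are mutually consistent (residuals ≈ 0); BDM is off by 50.9 km.

BDM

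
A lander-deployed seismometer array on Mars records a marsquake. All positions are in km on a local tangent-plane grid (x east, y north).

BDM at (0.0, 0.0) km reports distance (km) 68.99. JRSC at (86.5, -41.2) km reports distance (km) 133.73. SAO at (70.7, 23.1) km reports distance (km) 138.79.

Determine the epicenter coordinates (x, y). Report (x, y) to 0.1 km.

Circle about each station: x² + y² = 68.99²; (x − 86.5)² + (y + 41.2)² = 133.73²; (x − 70.7)² + (y − 23.1)² = 138.79².
Subtracting the BDM equation from the JRSC and SAO equations removes the quadratic terms:
173.0 x − 82.4 y = -3944.40
141.4 x + 46.2 y = -8970.94
Solving the 2×2 system: x ≈ -46.9, y ≈ -50.6 km.
Check against BDM (with the unrounded x, y): √(x²+y²) = 69.01 ≈ 68.99 km. ✓

x ≈ -46.9 km, y ≈ -50.6 km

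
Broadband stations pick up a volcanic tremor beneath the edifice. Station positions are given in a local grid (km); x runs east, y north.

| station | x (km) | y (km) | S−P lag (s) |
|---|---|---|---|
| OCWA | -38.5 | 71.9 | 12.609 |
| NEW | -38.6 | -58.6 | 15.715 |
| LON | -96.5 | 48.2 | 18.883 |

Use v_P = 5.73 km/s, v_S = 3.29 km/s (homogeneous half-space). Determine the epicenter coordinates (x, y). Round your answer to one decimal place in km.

Distance from S−P lag: d = Δt · v_P v_S / (v_P − v_S) = Δt · (5.73·3.29)/(5.73−3.29) ≈ 7.7261·Δt.
So d_OCWA = 97.42, d_NEW = 121.42, d_LON = 145.89 km.
Circle about each station: (x + 38.5)² + (y − 71.9)² = 97.42²; (x + 38.6)² + (y + 58.6)² = 121.42²; (x + 96.5)² + (y − 48.2)² = 145.89².
Subtracting the OCWA equation from the NEW and LON equations removes the quadratic terms:
-0.2 x − 261.0 y = -6980.10
-116.0 x − 47.4 y = -6809.61
Solving the 2×2 system: x ≈ 47.8, y ≈ 26.7 km.

47.8 km east, 26.7 km north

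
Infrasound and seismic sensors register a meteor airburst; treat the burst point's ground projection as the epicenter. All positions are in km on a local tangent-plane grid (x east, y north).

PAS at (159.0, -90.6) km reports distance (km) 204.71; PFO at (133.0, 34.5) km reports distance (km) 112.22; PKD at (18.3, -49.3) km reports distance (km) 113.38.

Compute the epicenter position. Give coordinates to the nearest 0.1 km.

x ≈ 24.7 km, y ≈ 63.9 km

Circle about each station: (x − 159.0)² + (y + 90.6)² = 204.71²; (x − 133.0)² + (y − 34.5)² = 112.22²; (x − 18.3)² + (y + 49.3)² = 113.38².
Subtracting pairs of circle equations eliminates x²+y² and gives linear equations (the radical axes):
-52.0 x + 250.2 y = 14702.75
-281.4 x + 82.6 y = -1672.82
Solving the 2×2 system: x ≈ 24.7, y ≈ 63.9 km.
Check against PAS (with the unrounded x, y): √((x − 159.0)²+(y + 90.6)²) = 204.71 ≈ 204.71 km. ✓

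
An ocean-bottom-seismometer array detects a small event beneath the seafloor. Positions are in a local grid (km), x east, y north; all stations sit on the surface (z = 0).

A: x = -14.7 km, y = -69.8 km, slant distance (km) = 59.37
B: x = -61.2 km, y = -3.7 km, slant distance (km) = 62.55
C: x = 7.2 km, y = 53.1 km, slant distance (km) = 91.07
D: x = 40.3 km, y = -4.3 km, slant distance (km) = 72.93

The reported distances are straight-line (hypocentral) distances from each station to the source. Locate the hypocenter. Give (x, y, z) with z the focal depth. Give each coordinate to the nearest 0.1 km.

Each station gives a sphere (x−x_i)² + (y−y_i)² + z² = d_i² (stations at z=0).
Subtracting the A sphere from B and C: z² cancels, leaving linear equations in x and y:
-93.0 x + 132.2 y = -1716.71
43.8 x + 245.8 y = -6985.63
Solving: x ≈ -17.506, y ≈ -25.301 km (keep extra digits for the depth step; rounded: -17.5, -25.3).
Then from the A sphere: z² = 59.37² − (x + 14.7)² − (y + 69.8)² with x = -17.506, y = -25.301, so z ≈ 39.202 ≈ 39.2 km.
Check against D (with the unrounded solution): distance 72.93 ≈ 72.93 km. ✓

(-17.5, -25.3, 39.2)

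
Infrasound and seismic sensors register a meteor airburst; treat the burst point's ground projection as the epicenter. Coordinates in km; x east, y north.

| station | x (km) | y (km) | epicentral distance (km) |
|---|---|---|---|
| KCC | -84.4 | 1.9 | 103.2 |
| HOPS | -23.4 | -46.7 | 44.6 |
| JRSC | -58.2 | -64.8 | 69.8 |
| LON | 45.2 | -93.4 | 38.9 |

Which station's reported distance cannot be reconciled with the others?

Solve using three stations at a time. Using HOPS, JRSC, LON (subtract circle equations pairwise → linear system) gives (x, y) ≈ (10.8, -75.3).
Distances from that point to each station vs reported:
  KCC: calculated 122.6 vs reported 103.2 → residual 19.4 km
  HOPS: calculated 44.6 vs reported 44.6 → residual 0.0 km
  JRSC: calculated 69.8 vs reported 69.8 → residual 0.0 km
  LON: calculated 38.9 vs reported 38.9 → residual 0.0 km
HOPS, JRSC, LON are mutually consistent (residuals ≈ 0); KCC is off by 19.4 km.

KCC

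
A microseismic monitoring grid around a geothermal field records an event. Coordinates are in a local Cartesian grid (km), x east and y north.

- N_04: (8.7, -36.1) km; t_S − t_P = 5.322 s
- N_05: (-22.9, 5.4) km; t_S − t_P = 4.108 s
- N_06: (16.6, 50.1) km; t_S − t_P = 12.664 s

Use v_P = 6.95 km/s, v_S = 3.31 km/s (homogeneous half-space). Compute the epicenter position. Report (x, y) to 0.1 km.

Distance from S−P lag: d = Δt · v_P v_S / (v_P − v_S) = Δt · (6.95·3.31)/(6.95−3.31) ≈ 6.3199·Δt.
So d_N_04 = 33.63, d_N_05 = 25.96, d_N_06 = 80.04 km.
Circle about each station: (x − 8.7)² + (y + 36.1)² = 33.63²; (x + 22.9)² + (y − 5.4)² = 25.96²; (x − 16.6)² + (y − 50.1)² = 80.04².
Subtracting the N_04 equation from the N_05 and N_06 equations removes the quadratic terms:
-63.2 x + 83.0 y = -368.27
15.8 x + 172.4 y = -3868.75
Solving the 2×2 system: x ≈ -21.1, y ≈ -20.5 km.

(-21.1, -20.5)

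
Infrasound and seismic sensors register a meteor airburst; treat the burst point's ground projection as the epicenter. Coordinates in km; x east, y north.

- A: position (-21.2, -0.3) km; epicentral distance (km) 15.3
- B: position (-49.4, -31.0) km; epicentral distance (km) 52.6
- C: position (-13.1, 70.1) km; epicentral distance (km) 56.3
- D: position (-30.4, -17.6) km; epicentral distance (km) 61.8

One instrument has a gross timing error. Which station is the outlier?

D

Solve using three stations at a time. Using A, B, C (subtract circle equations pairwise → linear system) gives (x, y) ≈ (-23.5, 14.8).
Distances from that point to each station vs reported:
  A: calculated 15.3 vs reported 15.3 → residual 0.0 km
  B: calculated 52.6 vs reported 52.6 → residual 0.0 km
  C: calculated 56.3 vs reported 56.3 → residual 0.0 km
  D: calculated 33.1 vs reported 61.8 → residual 28.7 km
A, B, C are mutually consistent (residuals ≈ 0); D is off by 28.7 km.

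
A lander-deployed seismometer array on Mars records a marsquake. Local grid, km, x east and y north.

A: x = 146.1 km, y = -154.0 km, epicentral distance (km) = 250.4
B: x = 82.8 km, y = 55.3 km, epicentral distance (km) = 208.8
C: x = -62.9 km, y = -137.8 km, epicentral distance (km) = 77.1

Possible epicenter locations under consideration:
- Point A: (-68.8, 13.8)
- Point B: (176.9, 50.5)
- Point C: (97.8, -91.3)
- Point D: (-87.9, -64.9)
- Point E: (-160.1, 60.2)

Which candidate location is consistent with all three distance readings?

Point D

For each candidate, compare |candidate − station| to the reported distance:
Point A: residuals A 22.3, B 51.6, C 74.6 → max 74.6 km
Point B: residuals A 43.6, B 114.6, C 227.8 → max 227.8 km
Point C: residuals A 171.3, B 61.4, C 90.2 → max 171.3 km
Point D: residuals A 0.0, B 0.0, C 0.0 → max 0.0 km
Point E: residuals A 123.3, B 34.1, C 143.5 → max 143.5 km
Only Point D has all residuals ≈ 0.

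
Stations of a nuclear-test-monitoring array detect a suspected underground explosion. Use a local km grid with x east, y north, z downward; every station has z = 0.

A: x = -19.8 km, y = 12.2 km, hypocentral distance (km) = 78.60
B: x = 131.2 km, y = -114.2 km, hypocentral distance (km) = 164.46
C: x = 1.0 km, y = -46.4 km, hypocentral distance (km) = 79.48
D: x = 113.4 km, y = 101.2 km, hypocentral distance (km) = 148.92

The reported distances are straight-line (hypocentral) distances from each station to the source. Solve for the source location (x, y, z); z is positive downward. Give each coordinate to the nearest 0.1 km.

(26.7, -3.1, 61.5)

Each station gives a sphere (x−x_i)² + (y−y_i)² + z² = d_i² (stations at z=0).
Subtracting the A sphere from B and C: z² cancels, leaving linear equations in x and y:
302.0 x − 252.8 y = 8845.07
41.6 x − 117.2 y = 1473.97
Solving: x ≈ 26.691, y ≈ -3.103 km (keep extra digits for the depth step; rounded: 26.7, -3.1).
Then from the A sphere: z² = 78.60² − (x + 19.8)² − (y − 12.2)² with x = 26.691, y = -3.103, so z ≈ 61.501 ≈ 61.5 km.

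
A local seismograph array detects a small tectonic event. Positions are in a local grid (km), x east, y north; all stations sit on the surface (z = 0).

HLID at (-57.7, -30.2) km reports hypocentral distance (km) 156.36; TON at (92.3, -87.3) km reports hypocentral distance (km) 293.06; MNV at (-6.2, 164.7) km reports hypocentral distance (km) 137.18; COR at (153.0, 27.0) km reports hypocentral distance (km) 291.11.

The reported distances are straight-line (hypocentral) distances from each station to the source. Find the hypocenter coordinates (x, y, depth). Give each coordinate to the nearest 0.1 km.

x ≈ -124.7 km, y ≈ 106.2 km, depth ≈ 36.8 km

Each station gives a sphere (x−x_i)² + (y−y_i)² + z² = d_i² (stations at z=0).
Subtracting the HLID sphere from TON and MNV: z² cancels, leaving linear equations in x and y:
300.0 x − 114.2 y = -49536.46
103.0 x + 389.8 y = 28553.30
Solving: x ≈ -124.695, y ≈ 106.200 km (keep extra digits for the depth step; rounded: -124.7, 106.2).
Then from the HLID sphere: z² = 156.36² − (x + 57.7)² − (y + 30.2)² with x = -124.695, y = 106.200, so z ≈ 36.812 ≈ 36.8 km.
Check against COR (with the unrounded solution): distance 291.11 ≈ 291.11 km. ✓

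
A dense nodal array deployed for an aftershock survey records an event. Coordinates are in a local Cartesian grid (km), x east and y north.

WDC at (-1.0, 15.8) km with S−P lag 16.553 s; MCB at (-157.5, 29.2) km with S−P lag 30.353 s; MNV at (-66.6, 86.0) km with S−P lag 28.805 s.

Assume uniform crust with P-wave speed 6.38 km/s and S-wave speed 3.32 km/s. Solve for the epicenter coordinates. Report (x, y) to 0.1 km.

(9.5, -98.3)

Distance from S−P lag: d = Δt · v_P v_S / (v_P − v_S) = Δt · (6.38·3.32)/(6.38−3.32) ≈ 6.9221·Δt.
So d_WDC = 114.58, d_MCB = 210.11, d_MNV = 199.39 km.
Circle about each station: (x + 1.0)² + (y − 15.8)² = 114.58²; (x + 157.5)² + (y − 29.2)² = 210.11²; (x + 66.6)² + (y − 86.0)² = 199.39².
Subtracting the WDC equation from the MCB and MNV equations removes the quadratic terms:
-313.0 x + 26.8 y = -5609.39
-131.2 x + 140.4 y = -15046.88
Solving the 2×2 system: x ≈ 9.5, y ≈ -98.3 km.
Check against WDC (with the unrounded x, y): √((x + 1.0)²+(y − 15.8)²) = 114.57 ≈ 114.58 km. ✓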